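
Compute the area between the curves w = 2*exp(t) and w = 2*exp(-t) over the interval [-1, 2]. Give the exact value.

The difference (2*exp(t)) - (2*exp(-t)) = 2*exp(t) - 2*exp(-t) changes sign at t = 0 inside [-1, 2], so split the integral there.
∫[-1,0] (2*exp(t) - 2*exp(-t)) dt = -2*exp(1) - 2*exp(-1) + 4; the area of that piece is -4 + 2*exp(-1) + 2*exp(1).
∫[0,2] (2*exp(t) - 2*exp(-t)) dt = -4 + 2*exp(-2) + 2*exp(2).
Total area = (-4 + 2*exp(-1) + 2*exp(1)) + (-4 + 2*exp(-2) + 2*exp(2)) = -8 + 2*exp(-2) + 2*exp(-1) + 2*exp(1) + 2*exp(2).

-8 + 2*exp(-2) + 2*exp(-1) + 2*exp(1) + 2*exp(2)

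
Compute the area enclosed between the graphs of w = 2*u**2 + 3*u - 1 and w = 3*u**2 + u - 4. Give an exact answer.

32/3

Set the curves equal: 2*u**2 + 3*u - 1 = 3*u**2 + u - 4, so -u**2 + 2*u + 3 = 0, which factors as -(u - 3)*(u + 1) = 0. The curves meet at u = -1, 3.
On [-1, 3], w = 2*u**2 + 3*u - 1 is on top; that piece has area ∫[-1,3] (-u**2 + 2*u + 3) du = 32/3.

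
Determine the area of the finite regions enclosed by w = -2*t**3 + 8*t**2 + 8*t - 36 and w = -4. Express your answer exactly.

Set the curves equal: -2*t**3 + 8*t**2 + 8*t - 36 = -4, so -2*t**3 + 8*t**2 + 8*t - 32 = 0, which factors as -2*(t - 4)*(t - 2)*(t + 2) = 0. The curves meet at t = -2, 2, 4.
On [-2, 2], w = -4 is on top; that piece has area ∫[-2,2] (-(-2*t**3 + 8*t**2 + 8*t - 32)) dt = 256/3.
On [2, 4], w = -2*t**3 + 8*t**2 + 8*t - 36 is on top; that piece has area ∫[2,4] (-2*t**3 + 8*t**2 + 8*t - 32) dt = 40/3.
Total enclosed area = 256/3 + 40/3 = 296/3.

296/3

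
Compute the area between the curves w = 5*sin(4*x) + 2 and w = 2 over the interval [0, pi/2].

The difference (5*sin(4*x) + 2) - (2) = 5*sin(4*x) changes sign at x = pi/4 inside [0, pi/2], so split the integral there.
∫[0,pi/4] (5*sin(4*x)) dx = 5/2.
∫[pi/4,pi/2] (5*sin(4*x)) dx = -5/2; the area of that piece is 5/2.
Total area = 5/2 + 5/2 = 5.

5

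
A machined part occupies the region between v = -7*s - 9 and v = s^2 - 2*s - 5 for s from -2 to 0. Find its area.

The difference (-7*s - 9) - (s^2 - 2*s - 5) = -s^2 - 5*s - 4 changes sign at s = -1 inside [-2, 0], so split the integral there.
∫[-2,-1] (-s^2 - 5*s - 4) ds = 7/6.
∫[-1,0] (-s^2 - 5*s - 4) ds = -11/6; the area of that piece is 11/6.
Total area = 7/6 + 11/6 = 3.

3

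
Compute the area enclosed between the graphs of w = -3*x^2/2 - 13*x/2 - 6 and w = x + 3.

1/4

Set the curves equal: -3*x^2/2 - 13*x/2 - 6 = x + 3, so -3*x^2/2 - 15*x/2 - 9 = 0, which factors as -3*(x + 2)*(x + 3)/2 = 0. The curves meet at x = -3, -2.
On [-3, -2], w = -3*x^2/2 - 13*x/2 - 6 is on top; that piece has area ∫[-3,-2] (-3*x^2/2 - 15*x/2 - 9) dx = 1/4.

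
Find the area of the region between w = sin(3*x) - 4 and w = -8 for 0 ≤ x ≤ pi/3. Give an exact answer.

On [0, pi/3], (sin(3*x) - 4) - (-8) = sin(3*x) + 4 is ≥ 0 throughout, so the area is a single integral of |sin(3*x) + 4|.
∫[0,pi/3] (sin(3*x) + 4) dx = 2/3 + 4*pi/3.

2/3 + 4*pi/3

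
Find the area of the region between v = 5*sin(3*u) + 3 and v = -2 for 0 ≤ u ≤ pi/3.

10/3 + 5*pi/3

On [0, pi/3], (5*sin(3*u) + 3) - (-2) = 5*sin(3*u) + 5 is ≥ 0 throughout, so the area is a single integral of |5*sin(3*u) + 5|.
∫[0,pi/3] (5*sin(3*u) + 5) du = 10/3 + 5*pi/3.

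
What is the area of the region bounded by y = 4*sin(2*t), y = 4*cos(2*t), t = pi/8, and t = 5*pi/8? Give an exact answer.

4*sqrt(2)

On [pi/8, 5*pi/8], (4*sin(2*t)) - (4*cos(2*t)) = 4*sin(2*t) - 4*cos(2*t) is ≥ 0 throughout, so the area is a single integral of |4*sin(2*t) - 4*cos(2*t)|.
∫[pi/8,5*pi/8] (4*sin(2*t) - 4*cos(2*t)) dt = 4*sqrt(2).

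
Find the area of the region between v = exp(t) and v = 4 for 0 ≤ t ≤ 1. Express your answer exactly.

5 - exp(1)

On [0, 1], (exp(t)) - (4) = exp(t) - 4 is ≤ 0 throughout, so the area is a single integral of |exp(t) - 4|.
∫[0,1] (exp(t) - 4) dt = -5 + exp(1); the area of that piece is 5 - exp(1).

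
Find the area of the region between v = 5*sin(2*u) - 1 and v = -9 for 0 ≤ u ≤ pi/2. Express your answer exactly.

On [0, pi/2], (5*sin(2*u) - 1) - (-9) = 5*sin(2*u) + 8 is ≥ 0 throughout, so the area is a single integral of |5*sin(2*u) + 8|.
∫[0,pi/2] (5*sin(2*u) + 8) du = 5 + 4*pi.

5 + 4*pi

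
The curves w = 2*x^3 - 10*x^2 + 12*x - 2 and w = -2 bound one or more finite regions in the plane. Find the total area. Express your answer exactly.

Set the curves equal: 2*x^3 - 10*x^2 + 12*x - 2 = -2, so 2*x^3 - 10*x^2 + 12*x = 0, which factors as 2*x*(x - 3)*(x - 2) = 0. The curves meet at x = 0, 2, 3.
On [0, 2], w = 2*x^3 - 10*x^2 + 12*x - 2 is on top; that piece has area ∫[0,2] (2*x^3 - 10*x^2 + 12*x) dx = 16/3.
On [2, 3], w = -2 is on top; that piece has area ∫[2,3] (-(2*x^3 - 10*x^2 + 12*x)) dx = 5/6.
Total enclosed area = 16/3 + 5/6 = 37/6.

37/6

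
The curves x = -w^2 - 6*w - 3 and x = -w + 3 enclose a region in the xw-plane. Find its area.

Both boundary curves give x as a function of w, so integrate with respect to w. Setting them equal: -w^2 - 5*w - 6 = 0, i.e. -(w + 2)*(w + 3) = 0, so they meet at w = -3, -2.
For w in [-3, -2], x = -w^2 - 6*w - 3 is on the right; area = ∫[-3,-2] (-w^2 - 5*w - 6) dw = 1/6.

1/6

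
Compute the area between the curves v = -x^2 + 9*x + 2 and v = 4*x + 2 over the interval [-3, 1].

101/3

The difference (-x^2 + 9*x + 2) - (4*x + 2) = -x^2 + 5*x changes sign at x = 0 inside [-3, 1], so split the integral there.
∫[-3,0] (-x^2 + 5*x) dx = -63/2; the area of that piece is 63/2.
∫[0,1] (-x^2 + 5*x) dx = 13/6.
Total area = 63/2 + 13/6 = 101/3.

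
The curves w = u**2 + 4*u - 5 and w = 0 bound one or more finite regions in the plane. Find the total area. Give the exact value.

Set the curves equal: u**2 + 4*u - 5 = 0, so u**2 + 4*u - 5 = 0, which factors as (u - 1)*(u + 5) = 0. The curves meet at u = -5, 1.
On [-5, 1], w = 0 is on top; that piece has area ∫[-5,1] (-(u**2 + 4*u - 5)) du = 36.

36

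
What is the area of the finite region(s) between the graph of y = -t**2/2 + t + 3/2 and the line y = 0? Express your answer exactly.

16/3

The curve meets the t-axis where -t**2/2 + t + 3/2 = 0, i.e. -(t - 3)*(t + 1)/2 = 0, at t = -1, 3.
On [-1, 3] the curve lies above the axis; ∫[-1,3] (-t**2/2 + t + 3/2) dt = 16/3, giving area 16/3.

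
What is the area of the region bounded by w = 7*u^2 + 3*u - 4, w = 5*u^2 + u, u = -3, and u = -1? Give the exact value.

6

The difference (7*u^2 + 3*u - 4) - (5*u^2 + u) = 2*u^2 + 2*u - 4 changes sign at u = -2 inside [-3, -1], so split the integral there.
∫[-3,-2] (2*u^2 + 2*u - 4) du = 11/3.
∫[-2,-1] (2*u^2 + 2*u - 4) du = -7/3; the area of that piece is 7/3.
Total area = 11/3 + 7/3 = 6.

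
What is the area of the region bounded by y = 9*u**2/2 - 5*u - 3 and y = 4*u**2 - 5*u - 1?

16/3

Set the curves equal: 9*u**2/2 - 5*u - 3 = 4*u**2 - 5*u - 1, so u**2/2 - 2 = 0, which factors as (u - 2)*(u + 2)/2 = 0. The curves meet at u = -2, 2.
On [-2, 2], y = 4*u**2 - 5*u - 1 is on top; that piece has area ∫[-2,2] (-(u**2/2 - 2)) du = 16/3.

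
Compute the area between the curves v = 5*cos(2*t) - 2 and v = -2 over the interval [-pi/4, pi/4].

On [-pi/4, pi/4], (5*cos(2*t) - 2) - (-2) = 5*cos(2*t) is ≥ 0 throughout, so the area is a single integral of |5*cos(2*t)|.
∫[-pi/4,pi/4] (5*cos(2*t)) dt = 5.

5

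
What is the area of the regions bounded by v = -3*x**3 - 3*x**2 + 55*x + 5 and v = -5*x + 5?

2521/4

Set the curves equal: -3*x**3 - 3*x**2 + 55*x + 5 = -5*x + 5, so -3*x**3 - 3*x**2 + 60*x = 0, which factors as -3*x*(x - 4)*(x + 5) = 0. The curves meet at x = -5, 0, 4.
On [-5, 0], v = -5*x + 5 is on top; that piece has area ∫[-5,0] (-(-3*x**3 - 3*x**2 + 60*x)) dx = 1625/4.
On [0, 4], v = -3*x**3 - 3*x**2 + 55*x + 5 is on top; that piece has area ∫[0,4] (-3*x**3 - 3*x**2 + 60*x) dx = 224.
Total enclosed area = 1625/4 + 224 = 2521/4.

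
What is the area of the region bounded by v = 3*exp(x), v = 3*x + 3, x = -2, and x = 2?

On [-2, 2], (3*exp(x)) - (3*x + 3) = -3*x + 3*exp(x) - 3 is ≥ 0 throughout, so the area is a single integral of |-3*x + 3*exp(x) - 3|.
∫[-2,2] (-3*x + 3*exp(x) - 3) dx = -12 - 3*exp(-2) + 3*exp(2).

-12 - 3*exp(-2) + 3*exp(2)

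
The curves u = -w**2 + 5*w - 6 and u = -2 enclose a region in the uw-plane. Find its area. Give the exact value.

9/2

Both boundary curves give u as a function of w, so integrate with respect to w. Setting them equal: -w**2 + 5*w - 4 = 0, i.e. -(w - 4)*(w - 1) = 0, so they meet at w = 1, 4.
For w in [1, 4], u = -w**2 + 5*w - 6 is on the right; area = ∫[1,4] (-w**2 + 5*w - 4) dw = 9/2.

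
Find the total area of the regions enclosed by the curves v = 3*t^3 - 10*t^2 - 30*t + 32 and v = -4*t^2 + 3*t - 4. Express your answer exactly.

Set the curves equal: 3*t^3 - 10*t^2 - 30*t + 32 = -4*t^2 + 3*t - 4, so 3*t^3 - 6*t^2 - 33*t + 36 = 0, which factors as 3*(t - 4)*(t - 1)*(t + 3) = 0. The curves meet at t = -3, 1, 4.
On [-3, 1], v = 3*t^3 - 10*t^2 - 30*t + 32 is on top; that piece has area ∫[-3,1] (3*t^3 - 6*t^2 - 33*t + 36) dt = 160.
On [1, 4], v = -4*t^2 + 3*t - 4 is on top; that piece has area ∫[1,4] (-(3*t^3 - 6*t^2 - 33*t + 36)) dt = 297/4.
Total enclosed area = 160 + 297/4 = 937/4.

937/4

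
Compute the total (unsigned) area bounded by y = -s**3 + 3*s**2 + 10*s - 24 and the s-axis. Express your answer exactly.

407/4

The curve meets the s-axis where -s**3 + 3*s**2 + 10*s - 24 = 0, i.e. -(s - 4)*(s - 2)*(s + 3) = 0, at s = -3, 2, 4.
On [-3, 2] the curve lies below the axis; ∫[-3,2] (-s**3 + 3*s**2 + 10*s - 24) ds = -375/4, giving area 375/4.
On [2, 4] the curve lies above the axis; ∫[2,4] (-s**3 + 3*s**2 + 10*s - 24) ds = 8, giving area 8.
Total area = 375/4 + 8 = 407/4.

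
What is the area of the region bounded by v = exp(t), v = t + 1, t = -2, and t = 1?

-3/2 - exp(-2) + exp(1)

On [-2, 1], (exp(t)) - (t + 1) = -t + exp(t) - 1 is ≥ 0 throughout, so the area is a single integral of |-t + exp(t) - 1|.
∫[-2,1] (-t + exp(t) - 1) dt = -3/2 - exp(-2) + exp(1).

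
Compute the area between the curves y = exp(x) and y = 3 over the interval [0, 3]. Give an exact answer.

The difference (exp(x)) - (3) = exp(x) - 3 changes sign at x = log(3) inside [0, 3], so split the integral there.
∫[0,log(3)] (exp(x) - 3) dx = 2 - log(27); the area of that piece is -2 + log(27).
∫[log(3),3] (exp(x) - 3) dx = -12 + 3*log(3) + exp(3).
Total area = (-2 + log(27)) + (-12 + 3*log(3) + exp(3)) = -14 + 6*log(3) + exp(3).

-14 + 6*log(3) + exp(3)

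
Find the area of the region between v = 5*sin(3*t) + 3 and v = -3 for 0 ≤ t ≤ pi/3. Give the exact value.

On [0, pi/3], (5*sin(3*t) + 3) - (-3) = 5*sin(3*t) + 6 is ≥ 0 throughout, so the area is a single integral of |5*sin(3*t) + 6|.
∫[0,pi/3] (5*sin(3*t) + 6) dt = 10/3 + 2*pi.

10/3 + 2*pi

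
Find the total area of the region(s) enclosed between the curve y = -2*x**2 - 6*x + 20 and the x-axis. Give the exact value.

The curve meets the x-axis where -2*x**2 - 6*x + 20 = 0, i.e. -2*(x - 2)*(x + 5) = 0, at x = -5, 2.
On [-5, 2] the curve lies above the axis; ∫[-5,2] (-2*x**2 - 6*x + 20) dx = 343/3, giving area 343/3.

343/3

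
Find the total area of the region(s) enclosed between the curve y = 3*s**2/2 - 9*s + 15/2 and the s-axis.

The curve meets the s-axis where 3*s**2/2 - 9*s + 15/2 = 0, i.e. 3*(s - 5)*(s - 1)/2 = 0, at s = 1, 5.
On [1, 5] the curve lies below the axis; ∫[1,5] (3*s**2/2 - 9*s + 15/2) ds = -16, giving area 16.

16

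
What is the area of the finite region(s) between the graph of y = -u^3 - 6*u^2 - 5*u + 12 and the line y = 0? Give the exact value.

131/4

The curve meets the u-axis where -u^3 - 6*u^2 - 5*u + 12 = 0, i.e. -(u - 1)*(u + 3)*(u + 4) = 0, at u = -4, -3, 1.
On [-4, -3] the curve lies below the axis; ∫[-4,-3] (-u^3 - 6*u^2 - 5*u + 12) du = -3/4, giving area 3/4.
On [-3, 1] the curve lies above the axis; ∫[-3,1] (-u^3 - 6*u^2 - 5*u + 12) du = 32, giving area 32.
Total area = 3/4 + 32 = 131/4.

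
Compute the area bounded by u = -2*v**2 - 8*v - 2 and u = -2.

64/3

Both boundary curves give u as a function of v, so integrate with respect to v. Setting them equal: -2*v**2 - 8*v = 0, i.e. -2*v*(v + 4) = 0, so they meet at v = -4, 0.
For v in [-4, 0], u = -2*v**2 - 8*v - 2 is on the right; area = ∫[-4,0] (-2*v**2 - 8*v) dv = 64/3.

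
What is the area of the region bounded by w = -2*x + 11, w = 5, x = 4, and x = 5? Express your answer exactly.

3

On [4, 5], (-2*x + 11) - (5) = -2*x + 6 is ≤ 0 throughout, so the area is a single integral of |-2*x + 6|.
∫[4,5] (-2*x + 6) dx = -3; the area of that piece is 3.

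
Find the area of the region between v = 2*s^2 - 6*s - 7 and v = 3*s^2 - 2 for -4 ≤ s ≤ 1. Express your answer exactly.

The difference (2*s^2 - 6*s - 7) - (3*s^2 - 2) = -s^2 - 6*s - 5 changes sign at s = -1 inside [-4, 1], so split the integral there.
∫[-4,-1] (-s^2 - 6*s - 5) ds = 9.
∫[-1,1] (-s^2 - 6*s - 5) ds = -32/3; the area of that piece is 32/3.
Total area = 9 + 32/3 = 59/3.

59/3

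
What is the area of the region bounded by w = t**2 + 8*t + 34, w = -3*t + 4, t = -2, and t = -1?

On [-2, -1], (t**2 + 8*t + 34) - (-3*t + 4) = t**2 + 11*t + 30 is ≥ 0 throughout, so the area is a single integral of |t**2 + 11*t + 30|.
∫[-2,-1] (t**2 + 11*t + 30) dt = 95/6.

95/6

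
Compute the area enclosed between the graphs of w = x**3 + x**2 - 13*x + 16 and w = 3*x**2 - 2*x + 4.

Set the curves equal: x**3 + x**2 - 13*x + 16 = 3*x**2 - 2*x + 4, so x**3 - 2*x**2 - 11*x + 12 = 0, which factors as (x - 4)*(x - 1)*(x + 3) = 0. The curves meet at x = -3, 1, 4.
On [-3, 1], w = x**3 + x**2 - 13*x + 16 is on top; that piece has area ∫[-3,1] (x**3 - 2*x**2 - 11*x + 12) dx = 160/3.
On [1, 4], w = 3*x**2 - 2*x + 4 is on top; that piece has area ∫[1,4] (-(x**3 - 2*x**2 - 11*x + 12)) dx = 99/4.
Total enclosed area = 160/3 + 99/4 = 937/12.

937/12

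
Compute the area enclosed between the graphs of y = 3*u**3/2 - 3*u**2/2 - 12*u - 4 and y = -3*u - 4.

Set the curves equal: 3*u**3/2 - 3*u**2/2 - 12*u - 4 = -3*u - 4, so 3*u**3/2 - 3*u**2/2 - 9*u = 0, which factors as 3*u*(u - 3)*(u + 2)/2 = 0. The curves meet at u = -2, 0, 3.
On [-2, 0], y = 3*u**3/2 - 3*u**2/2 - 12*u - 4 is on top; that piece has area ∫[-2,0] (3*u**3/2 - 3*u**2/2 - 9*u) du = 8.
On [0, 3], y = -3*u - 4 is on top; that piece has area ∫[0,3] (-(3*u**3/2 - 3*u**2/2 - 9*u)) du = 189/8.
Total enclosed area = 8 + 189/8 = 253/8.

253/8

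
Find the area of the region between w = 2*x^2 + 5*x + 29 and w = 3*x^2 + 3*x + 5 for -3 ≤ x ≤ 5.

472/3

On [-3, 5], (2*x^2 + 5*x + 29) - (3*x^2 + 3*x + 5) = -x^2 + 2*x + 24 is ≥ 0 throughout, so the area is a single integral of |-x^2 + 2*x + 24|.
∫[-3,5] (-x^2 + 2*x + 24) dx = 472/3.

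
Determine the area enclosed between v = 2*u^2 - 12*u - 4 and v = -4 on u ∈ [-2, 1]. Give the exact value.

The difference (2*u^2 - 12*u - 4) - (-4) = 2*u^2 - 12*u changes sign at u = 0 inside [-2, 1], so split the integral there.
∫[-2,0] (2*u^2 - 12*u) du = 88/3.
∫[0,1] (2*u^2 - 12*u) du = -16/3; the area of that piece is 16/3.
Total area = 88/3 + 16/3 = 104/3.

104/3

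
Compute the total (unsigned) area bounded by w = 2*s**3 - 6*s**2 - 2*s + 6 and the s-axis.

The curve meets the s-axis where 2*s**3 - 6*s**2 - 2*s + 6 = 0, i.e. 2*(s - 3)*(s - 1)*(s + 1) = 0, at s = -1, 1, 3.
On [-1, 1] the curve lies above the axis; ∫[-1,1] (2*s**3 - 6*s**2 - 2*s + 6) ds = 8, giving area 8.
On [1, 3] the curve lies below the axis; ∫[1,3] (2*s**3 - 6*s**2 - 2*s + 6) ds = -8, giving area 8.
Total area = 8 + 8 = 16.

16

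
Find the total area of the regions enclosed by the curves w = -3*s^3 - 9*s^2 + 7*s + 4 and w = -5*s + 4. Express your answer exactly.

393/4

Set the curves equal: -3*s^3 - 9*s^2 + 7*s + 4 = -5*s + 4, so -3*s^3 - 9*s^2 + 12*s = 0, which factors as -3*s*(s - 1)*(s + 4) = 0. The curves meet at s = -4, 0, 1.
On [-4, 0], w = -5*s + 4 is on top; that piece has area ∫[-4,0] (-(-3*s^3 - 9*s^2 + 12*s)) ds = 96.
On [0, 1], w = -3*s^3 - 9*s^2 + 7*s + 4 is on top; that piece has area ∫[0,1] (-3*s^3 - 9*s^2 + 12*s) ds = 9/4.
Total enclosed area = 96 + 9/4 = 393/4.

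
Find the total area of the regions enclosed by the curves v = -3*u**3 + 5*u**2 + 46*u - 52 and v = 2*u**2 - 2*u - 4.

863/2

Set the curves equal: -3*u**3 + 5*u**2 + 46*u - 52 = 2*u**2 - 2*u - 4, so -3*u**3 + 3*u**2 + 48*u - 48 = 0, which factors as -3*(u - 4)*(u - 1)*(u + 4) = 0. The curves meet at u = -4, 1, 4.
On [-4, 1], v = 2*u**2 - 2*u - 4 is on top; that piece has area ∫[-4,1] (-(-3*u**3 + 3*u**2 + 48*u - 48)) du = 1375/4.
On [1, 4], v = -3*u**3 + 5*u**2 + 46*u - 52 is on top; that piece has area ∫[1,4] (-3*u**3 + 3*u**2 + 48*u - 48) du = 351/4.
Total enclosed area = 1375/4 + 351/4 = 863/2.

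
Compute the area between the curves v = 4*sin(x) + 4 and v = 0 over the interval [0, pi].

On [0, pi], (4*sin(x) + 4) - (0) = 4*sin(x) + 4 is ≥ 0 throughout, so the area is a single integral of |4*sin(x) + 4|.
∫[0,pi] (4*sin(x) + 4) dx = 8 + 4*pi.

8 + 4*pi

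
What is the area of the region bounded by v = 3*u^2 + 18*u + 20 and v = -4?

4

Set the curves equal: 3*u^2 + 18*u + 20 = -4, so 3*u^2 + 18*u + 24 = 0, which factors as 3*(u + 2)*(u + 4) = 0. The curves meet at u = -4, -2.
On [-4, -2], v = -4 is on top; that piece has area ∫[-4,-2] (-(3*u^2 + 18*u + 24)) du = 4.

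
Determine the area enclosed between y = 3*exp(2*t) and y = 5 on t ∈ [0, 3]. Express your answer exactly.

The difference (3*exp(2*t)) - (5) = 3*exp(2*t) - 5 changes sign at t = -log(3)/2 + log(5)/2 inside [0, 3], so split the integral there.
∫[0,-log(3)/2 + log(5)/2] (3*exp(2*t) - 5) dt = log(9*sqrt(15)/125) + 1; the area of that piece is -1 + log(25*sqrt(15)/27).
∫[-log(3)/2 + log(5)/2,3] (3*exp(2*t) - 5) dt = -35/2 - 5*log(3)/2 + 5*log(5)/2 + 3*exp(6)/2.
Total area = (-1 + log(25*sqrt(15)/27)) + (-35/2 - 5*log(3)/2 + 5*log(5)/2 + 3*exp(6)/2) = -37/2 - 11*log(3)/2 + log(15)/2 + 9*log(5)/2 + 3*exp(6)/2.

-37/2 - 11*log(3)/2 + log(15)/2 + 9*log(5)/2 + 3*exp(6)/2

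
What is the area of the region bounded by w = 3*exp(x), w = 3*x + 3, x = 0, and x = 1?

On [0, 1], (3*exp(x)) - (3*x + 3) = -3*x + 3*exp(x) - 3 is ≥ 0 throughout, so the area is a single integral of |-3*x + 3*exp(x) - 3|.
∫[0,1] (-3*x + 3*exp(x) - 3) dx = -15/2 + 3*exp(1).

-15/2 + 3*exp(1)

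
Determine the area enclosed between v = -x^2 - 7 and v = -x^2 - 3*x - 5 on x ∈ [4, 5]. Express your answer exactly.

23/2

On [4, 5], (-x^2 - 7) - (-x^2 - 3*x - 5) = 3*x - 2 is ≥ 0 throughout, so the area is a single integral of |3*x - 2|.
∫[4,5] (3*x - 2) dx = 23/2.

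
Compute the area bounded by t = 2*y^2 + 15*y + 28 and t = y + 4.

Both boundary curves give t as a function of y, so integrate with respect to y. Setting them equal: 2*y^2 + 14*y + 24 = 0, i.e. 2*(y + 3)*(y + 4) = 0, so they meet at y = -4, -3.
For y in [-4, -3], t = 2*y^2 + 15*y + 28 is on the left; area = ∫[-4,-3] (-(2*y^2 + 14*y + 24)) dy = 1/3.

1/3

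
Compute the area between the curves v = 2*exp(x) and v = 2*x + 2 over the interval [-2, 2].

-8 - 2*exp(-2) + 2*exp(2)

On [-2, 2], (2*exp(x)) - (2*x + 2) = -2*x + 2*exp(x) - 2 is ≥ 0 throughout, so the area is a single integral of |-2*x + 2*exp(x) - 2|.
∫[-2,2] (-2*x + 2*exp(x) - 2) dx = -8 - 2*exp(-2) + 2*exp(2).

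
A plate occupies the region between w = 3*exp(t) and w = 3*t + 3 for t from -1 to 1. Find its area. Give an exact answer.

-6 - 3*exp(-1) + 3*exp(1)

On [-1, 1], (3*exp(t)) - (3*t + 3) = -3*t + 3*exp(t) - 3 is ≥ 0 throughout, so the area is a single integral of |-3*t + 3*exp(t) - 3|.
∫[-1,1] (-3*t + 3*exp(t) - 3) dt = -6 - 3*exp(-1) + 3*exp(1).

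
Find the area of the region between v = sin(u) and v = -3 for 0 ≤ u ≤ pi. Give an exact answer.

On [0, pi], (sin(u)) - (-3) = sin(u) + 3 is ≥ 0 throughout, so the area is a single integral of |sin(u) + 3|.
∫[0,pi] (sin(u) + 3) du = 2 + 3*pi.

2 + 3*pi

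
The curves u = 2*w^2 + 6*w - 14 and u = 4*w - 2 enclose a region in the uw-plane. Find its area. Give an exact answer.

125/3

Both boundary curves give u as a function of w, so integrate with respect to w. Setting them equal: 2*w^2 + 2*w - 12 = 0, i.e. 2*(w - 2)*(w + 3) = 0, so they meet at w = -3, 2.
For w in [-3, 2], u = 2*w^2 + 6*w - 14 is on the left; area = ∫[-3,2] (-(2*w^2 + 2*w - 12)) dw = 125/3.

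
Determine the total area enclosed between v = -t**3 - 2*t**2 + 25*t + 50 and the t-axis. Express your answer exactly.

The curve meets the t-axis where -t**3 - 2*t**2 + 25*t + 50 = 0, i.e. -(t - 5)*(t + 2)*(t + 5) = 0, at t = -5, -2, 5.
On [-5, -2] the curve lies below the axis; ∫[-5,-2] (-t**3 - 2*t**2 + 25*t + 50) dt = -153/4, giving area 153/4.
On [-2, 5] the curve lies above the axis; ∫[-2,5] (-t**3 - 2*t**2 + 25*t + 50) dt = 4459/12, giving area 4459/12.
Total area = 153/4 + 4459/12 = 2459/6.

2459/6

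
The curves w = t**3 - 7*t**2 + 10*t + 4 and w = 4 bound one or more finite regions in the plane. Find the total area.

Set the curves equal: t**3 - 7*t**2 + 10*t + 4 = 4, so t**3 - 7*t**2 + 10*t = 0, which factors as t*(t - 5)*(t - 2) = 0. The curves meet at t = 0, 2, 5.
On [0, 2], w = t**3 - 7*t**2 + 10*t + 4 is on top; that piece has area ∫[0,2] (t**3 - 7*t**2 + 10*t) dt = 16/3.
On [2, 5], w = 4 is on top; that piece has area ∫[2,5] (-(t**3 - 7*t**2 + 10*t)) dt = 63/4.
Total enclosed area = 16/3 + 63/4 = 253/12.

253/12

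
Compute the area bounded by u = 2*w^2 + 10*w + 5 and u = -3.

Both boundary curves give u as a function of w, so integrate with respect to w. Setting them equal: 2*w^2 + 10*w + 8 = 0, i.e. 2*(w + 1)*(w + 4) = 0, so they meet at w = -4, -1.
For w in [-4, -1], u = 2*w^2 + 10*w + 5 is on the left; area = ∫[-4,-1] (-(2*w^2 + 10*w + 8)) dw = 9.

9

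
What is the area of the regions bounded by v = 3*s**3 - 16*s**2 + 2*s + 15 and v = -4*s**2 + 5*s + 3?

253/4

Set the curves equal: 3*s**3 - 16*s**2 + 2*s + 15 = -4*s**2 + 5*s + 3, so 3*s**3 - 12*s**2 - 3*s + 12 = 0, which factors as 3*(s - 4)*(s - 1)*(s + 1) = 0. The curves meet at s = -1, 1, 4.
On [-1, 1], v = 3*s**3 - 16*s**2 + 2*s + 15 is on top; that piece has area ∫[-1,1] (3*s**3 - 12*s**2 - 3*s + 12) ds = 16.
On [1, 4], v = -4*s**2 + 5*s + 3 is on top; that piece has area ∫[1,4] (-(3*s**3 - 12*s**2 - 3*s + 12)) ds = 189/4.
Total enclosed area = 16 + 189/4 = 253/4.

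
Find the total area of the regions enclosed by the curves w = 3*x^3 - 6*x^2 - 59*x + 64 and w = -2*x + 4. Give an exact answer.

Set the curves equal: 3*x^3 - 6*x^2 - 59*x + 64 = -2*x + 4, so 3*x^3 - 6*x^2 - 57*x + 60 = 0, which factors as 3*(x - 5)*(x - 1)*(x + 4) = 0. The curves meet at x = -4, 1, 5.
On [-4, 1], w = 3*x^3 - 6*x^2 - 59*x + 64 is on top; that piece has area ∫[-4,1] (3*x^3 - 6*x^2 - 57*x + 60) dx = 1625/4.
On [1, 5], w = -2*x + 4 is on top; that piece has area ∫[1,5] (-(3*x^3 - 6*x^2 - 57*x + 60)) dx = 224.
Total enclosed area = 1625/4 + 224 = 2521/4.

2521/4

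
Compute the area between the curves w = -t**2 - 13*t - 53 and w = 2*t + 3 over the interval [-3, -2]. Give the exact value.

149/6

On [-3, -2], (-t**2 - 13*t - 53) - (2*t + 3) = -t**2 - 15*t - 56 is ≤ 0 throughout, so the area is a single integral of |-t**2 - 15*t - 56|.
∫[-3,-2] (-t**2 - 15*t - 56) dt = -149/6; the area of that piece is 149/6.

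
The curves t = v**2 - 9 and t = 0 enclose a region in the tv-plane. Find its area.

36

Both boundary curves give t as a function of v, so integrate with respect to v. Setting them equal: v**2 - 9 = 0, i.e. (v - 3)*(v + 3) = 0, so they meet at v = -3, 3.
For v in [-3, 3], t = v**2 - 9 is on the left; area = ∫[-3,3] (-(v**2 - 9)) dv = 36.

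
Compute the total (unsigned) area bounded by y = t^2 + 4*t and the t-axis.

32/3

The curve meets the t-axis where t^2 + 4*t = 0, i.e. t*(t + 4) = 0, at t = -4, 0.
On [-4, 0] the curve lies below the axis; ∫[-4,0] (t^2 + 4*t) dt = -32/3, giving area 32/3.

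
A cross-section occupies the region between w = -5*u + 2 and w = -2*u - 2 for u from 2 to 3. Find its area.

On [2, 3], (-5*u + 2) - (-2*u - 2) = -3*u + 4 is ≤ 0 throughout, so the area is a single integral of |-3*u + 4|.
∫[2,3] (-3*u + 4) du = -7/2; the area of that piece is 7/2.

7/2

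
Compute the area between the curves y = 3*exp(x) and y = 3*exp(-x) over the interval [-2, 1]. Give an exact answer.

-12 + 3*exp(-2) + 3*exp(-1) + 3*exp(1) + 3*exp(2)

The difference (3*exp(x)) - (3*exp(-x)) = 3*exp(x) - 3*exp(-x) changes sign at x = 0 inside [-2, 1], so split the integral there.
∫[-2,0] (3*exp(x) - 3*exp(-x)) dx = -3*exp(2) - 3*exp(-2) + 6; the area of that piece is -6 + 3*exp(-2) + 3*exp(2).
∫[0,1] (3*exp(x) - 3*exp(-x)) dx = -6 + 3*exp(-1) + 3*exp(1).
Total area = (-6 + 3*exp(-2) + 3*exp(2)) + (-6 + 3*exp(-1) + 3*exp(1)) = -12 + 3*exp(-2) + 3*exp(-1) + 3*exp(1) + 3*exp(2).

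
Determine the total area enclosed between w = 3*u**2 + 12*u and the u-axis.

The curve meets the u-axis where 3*u**2 + 12*u = 0, i.e. 3*u*(u + 4) = 0, at u = -4, 0.
On [-4, 0] the curve lies below the axis; ∫[-4,0] (3*u**2 + 12*u) du = -32, giving area 32.

32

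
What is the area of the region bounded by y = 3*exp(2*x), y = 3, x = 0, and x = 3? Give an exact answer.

-21/2 + 3*exp(6)/2

On [0, 3], (3*exp(2*x)) - (3) = 3*exp(2*x) - 3 is ≥ 0 throughout, so the area is a single integral of |3*exp(2*x) - 3|.
∫[0,3] (3*exp(2*x) - 3) dx = -21/2 + 3*exp(6)/2.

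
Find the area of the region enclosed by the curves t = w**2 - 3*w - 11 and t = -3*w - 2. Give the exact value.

Both boundary curves give t as a function of w, so integrate with respect to w. Setting them equal: w**2 - 9 = 0, i.e. (w - 3)*(w + 3) = 0, so they meet at w = -3, 3.
For w in [-3, 3], t = w**2 - 3*w - 11 is on the left; area = ∫[-3,3] (-(w**2 - 9)) dw = 36.

36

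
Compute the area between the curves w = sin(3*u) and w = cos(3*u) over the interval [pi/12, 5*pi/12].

2*sqrt(2)/3

On [pi/12, 5*pi/12], (sin(3*u)) - (cos(3*u)) = sin(3*u) - cos(3*u) is ≥ 0 throughout, so the area is a single integral of |sin(3*u) - cos(3*u)|.
∫[pi/12,5*pi/12] (sin(3*u) - cos(3*u)) du = 2*sqrt(2)/3.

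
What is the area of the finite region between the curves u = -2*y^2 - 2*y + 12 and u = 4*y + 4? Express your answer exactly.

125/3

Both boundary curves give u as a function of y, so integrate with respect to y. Setting them equal: -2*y^2 - 6*y + 8 = 0, i.e. -2*(y - 1)*(y + 4) = 0, so they meet at y = -4, 1.
For y in [-4, 1], u = -2*y^2 - 2*y + 12 is on the right; area = ∫[-4,1] (-2*y^2 - 6*y + 8) dy = 125/3.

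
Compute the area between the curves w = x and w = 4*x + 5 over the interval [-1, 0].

On [-1, 0], (x) - (4*x + 5) = -3*x - 5 is ≤ 0 throughout, so the area is a single integral of |-3*x - 5|.
∫[-1,0] (-3*x - 5) dx = -7/2; the area of that piece is 7/2.

7/2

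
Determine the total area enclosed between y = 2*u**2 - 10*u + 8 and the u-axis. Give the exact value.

9

The curve meets the u-axis where 2*u**2 - 10*u + 8 = 0, i.e. 2*(u - 4)*(u - 1) = 0, at u = 1, 4.
On [1, 4] the curve lies below the axis; ∫[1,4] (2*u**2 - 10*u + 8) du = -9, giving area 9.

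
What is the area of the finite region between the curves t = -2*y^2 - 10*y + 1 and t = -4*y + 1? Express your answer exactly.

9

Both boundary curves give t as a function of y, so integrate with respect to y. Setting them equal: -2*y^2 - 6*y = 0, i.e. -2*y*(y + 3) = 0, so they meet at y = -3, 0.
For y in [-3, 0], t = -2*y^2 - 10*y + 1 is on the right; area = ∫[-3,0] (-2*y^2 - 6*y) dy = 9.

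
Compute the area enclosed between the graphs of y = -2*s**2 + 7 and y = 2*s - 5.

Set the curves equal: -2*s**2 + 7 = 2*s - 5, so -2*s**2 - 2*s + 12 = 0, which factors as -2*(s - 2)*(s + 3) = 0. The curves meet at s = -3, 2.
On [-3, 2], y = -2*s**2 + 7 is on top; that piece has area ∫[-3,2] (-2*s**2 - 2*s + 12) ds = 125/3.

125/3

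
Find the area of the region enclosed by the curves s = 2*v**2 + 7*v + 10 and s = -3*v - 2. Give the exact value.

1/3

Both boundary curves give s as a function of v, so integrate with respect to v. Setting them equal: 2*v**2 + 10*v + 12 = 0, i.e. 2*(v + 2)*(v + 3) = 0, so they meet at v = -3, -2.
For v in [-3, -2], s = 2*v**2 + 7*v + 10 is on the left; area = ∫[-3,-2] (-(2*v**2 + 10*v + 12)) dv = 1/3.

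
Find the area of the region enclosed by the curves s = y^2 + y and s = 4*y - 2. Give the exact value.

1/6

Both boundary curves give s as a function of y, so integrate with respect to y. Setting them equal: y^2 - 3*y + 2 = 0, i.e. (y - 2)*(y - 1) = 0, so they meet at y = 1, 2.
For y in [1, 2], s = y^2 + y is on the left; area = ∫[1,2] (-(y^2 - 3*y + 2)) dy = 1/6.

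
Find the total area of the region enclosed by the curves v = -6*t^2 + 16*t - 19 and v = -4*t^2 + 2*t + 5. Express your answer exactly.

Set the curves equal: -6*t^2 + 16*t - 19 = -4*t^2 + 2*t + 5, so -2*t^2 + 14*t - 24 = 0, which factors as -2*(t - 4)*(t - 3) = 0. The curves meet at t = 3, 4.
On [3, 4], v = -6*t^2 + 16*t - 19 is on top; that piece has area ∫[3,4] (-2*t^2 + 14*t - 24) dt = 1/3.

1/3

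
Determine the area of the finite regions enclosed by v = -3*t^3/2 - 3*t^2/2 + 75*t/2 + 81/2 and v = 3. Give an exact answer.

Set the curves equal: -3*t^3/2 - 3*t^2/2 + 75*t/2 + 81/2 = 3, so -3*t^3/2 - 3*t^2/2 + 75*t/2 + 75/2 = 0, which factors as -3*(t - 5)*(t + 1)*(t + 5)/2 = 0. The curves meet at t = -5, -1, 5.
On [-5, -1], v = 3 is on top; that piece has area ∫[-5,-1] (-(-3*t^3/2 - 3*t^2/2 + 75*t/2 + 75/2)) dt = 128.
On [-1, 5], v = -3*t^3/2 - 3*t^2/2 + 75*t/2 + 81/2 is on top; that piece has area ∫[-1,5] (-3*t^3/2 - 3*t^2/2 + 75*t/2 + 75/2) dt = 378.
Total enclosed area = 128 + 378 = 506.

506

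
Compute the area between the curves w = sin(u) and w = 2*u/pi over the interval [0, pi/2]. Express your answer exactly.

1 - pi/4

On [0, pi/2], (sin(u)) - (2*u/pi) = -2*u/pi + sin(u) is ≥ 0 throughout, so the area is a single integral of |-2*u/pi + sin(u)|.
∫[0,pi/2] (-2*u/pi + sin(u)) du = 1 - pi/4.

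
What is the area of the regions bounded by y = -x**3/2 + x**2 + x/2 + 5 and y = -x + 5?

Set the curves equal: -x**3/2 + x**2 + x/2 + 5 = -x + 5, so -x**3/2 + x**2 + 3*x/2 = 0, which factors as -x*(x - 3)*(x + 1)/2 = 0. The curves meet at x = -1, 0, 3.
On [-1, 0], y = -x + 5 is on top; that piece has area ∫[-1,0] (-(-x**3/2 + x**2 + 3*x/2)) dx = 7/24.
On [0, 3], y = -x**3/2 + x**2 + x/2 + 5 is on top; that piece has area ∫[0,3] (-x**3/2 + x**2 + 3*x/2) dx = 45/8.
Total enclosed area = 7/24 + 45/8 = 71/12.

71/12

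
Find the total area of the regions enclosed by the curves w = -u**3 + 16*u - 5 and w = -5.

Set the curves equal: -u**3 + 16*u - 5 = -5, so -u**3 + 16*u = 0, which factors as -u*(u - 4)*(u + 4) = 0. The curves meet at u = -4, 0, 4.
On [-4, 0], w = -5 is on top; that piece has area ∫[-4,0] (-(-u**3 + 16*u)) du = 64.
On [0, 4], w = -u**3 + 16*u - 5 is on top; that piece has area ∫[0,4] (-u**3 + 16*u) du = 64.
Total enclosed area = 64 + 64 = 128.

128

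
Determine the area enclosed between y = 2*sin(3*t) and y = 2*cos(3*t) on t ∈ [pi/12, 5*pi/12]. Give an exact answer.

On [pi/12, 5*pi/12], (2*sin(3*t)) - (2*cos(3*t)) = 2*sin(3*t) - 2*cos(3*t) is ≥ 0 throughout, so the area is a single integral of |2*sin(3*t) - 2*cos(3*t)|.
∫[pi/12,5*pi/12] (2*sin(3*t) - 2*cos(3*t)) dt = 4*sqrt(2)/3.

4*sqrt(2)/3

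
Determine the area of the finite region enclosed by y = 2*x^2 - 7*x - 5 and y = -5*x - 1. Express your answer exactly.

9

Set the curves equal: 2*x^2 - 7*x - 5 = -5*x - 1, so 2*x^2 - 2*x - 4 = 0, which factors as 2*(x - 2)*(x + 1) = 0. The curves meet at x = -1, 2.
On [-1, 2], y = -5*x - 1 is on top; that piece has area ∫[-1,2] (-(2*x^2 - 2*x - 4)) dx = 9.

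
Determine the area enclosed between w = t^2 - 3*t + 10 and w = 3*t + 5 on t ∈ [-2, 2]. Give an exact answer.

The difference (t^2 - 3*t + 10) - (3*t + 5) = t^2 - 6*t + 5 changes sign at t = 1 inside [-2, 2], so split the integral there.
∫[-2,1] (t^2 - 6*t + 5) dt = 27.
∫[1,2] (t^2 - 6*t + 5) dt = -5/3; the area of that piece is 5/3.
Total area = 27 + 5/3 = 86/3.

86/3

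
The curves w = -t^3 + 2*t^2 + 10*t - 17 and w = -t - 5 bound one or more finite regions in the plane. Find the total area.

937/12

Set the curves equal: -t^3 + 2*t^2 + 10*t - 17 = -t - 5, so -t^3 + 2*t^2 + 11*t - 12 = 0, which factors as -(t - 4)*(t - 1)*(t + 3) = 0. The curves meet at t = -3, 1, 4.
On [-3, 1], w = -t - 5 is on top; that piece has area ∫[-3,1] (-(-t^3 + 2*t^2 + 11*t - 12)) dt = 160/3.
On [1, 4], w = -t^3 + 2*t^2 + 10*t - 17 is on top; that piece has area ∫[1,4] (-t^3 + 2*t^2 + 11*t - 12) dt = 99/4.
Total enclosed area = 160/3 + 99/4 = 937/12.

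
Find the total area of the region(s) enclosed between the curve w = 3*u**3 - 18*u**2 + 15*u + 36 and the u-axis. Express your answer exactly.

The curve meets the u-axis where 3*u**3 - 18*u**2 + 15*u + 36 = 0, i.e. 3*(u - 4)*(u - 3)*(u + 1) = 0, at u = -1, 3, 4.
On [-1, 3] the curve lies above the axis; ∫[-1,3] (3*u**3 - 18*u**2 + 15*u + 36) du = 96, giving area 96.
On [3, 4] the curve lies below the axis; ∫[3,4] (3*u**3 - 18*u**2 + 15*u + 36) du = -9/4, giving area 9/4.
Total area = 96 + 9/4 = 393/4.

393/4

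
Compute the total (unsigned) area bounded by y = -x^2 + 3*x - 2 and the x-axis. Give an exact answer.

1/6

The curve meets the x-axis where -x^2 + 3*x - 2 = 0, i.e. -(x - 2)*(x - 1) = 0, at x = 1, 2.
On [1, 2] the curve lies above the axis; ∫[1,2] (-x^2 + 3*x - 2) dx = 1/6, giving area 1/6.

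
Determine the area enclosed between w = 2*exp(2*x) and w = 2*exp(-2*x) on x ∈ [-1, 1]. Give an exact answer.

-4 + 2*exp(-2) + 2*exp(2)

The difference (2*exp(2*x)) - (2*exp(-2*x)) = 2*exp(2*x) - 2*exp(-2*x) changes sign at x = 0 inside [-1, 1], so split the integral there.
∫[-1,0] (2*exp(2*x) - 2*exp(-2*x)) dx = -exp(2) - exp(-2) + 2; the area of that piece is -2 + exp(-2) + exp(2).
∫[0,1] (2*exp(2*x) - 2*exp(-2*x)) dx = -2 + exp(-2) + exp(2).
Total area = (-2 + exp(-2) + exp(2)) + (-2 + exp(-2) + exp(2)) = -4 + 2*exp(-2) + 2*exp(2).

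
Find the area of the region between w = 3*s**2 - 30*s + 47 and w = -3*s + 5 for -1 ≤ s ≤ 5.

135

The difference (3*s**2 - 30*s + 47) - (-3*s + 5) = 3*s**2 - 27*s + 42 changes sign at s = 2 inside [-1, 5], so split the integral there.
∫[-1,2] (3*s**2 - 27*s + 42) ds = 189/2.
∫[2,5] (3*s**2 - 27*s + 42) ds = -81/2; the area of that piece is 81/2.
Total area = 189/2 + 81/2 = 135.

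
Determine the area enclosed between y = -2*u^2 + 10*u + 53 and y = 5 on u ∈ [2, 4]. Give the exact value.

356/3

On [2, 4], (-2*u^2 + 10*u + 53) - (5) = -2*u^2 + 10*u + 48 is ≥ 0 throughout, so the area is a single integral of |-2*u^2 + 10*u + 48|.
∫[2,4] (-2*u^2 + 10*u + 48) du = 356/3.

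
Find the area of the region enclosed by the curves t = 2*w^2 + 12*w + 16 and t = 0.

8/3

Both boundary curves give t as a function of w, so integrate with respect to w. Setting them equal: 2*w^2 + 12*w + 16 = 0, i.e. 2*(w + 2)*(w + 4) = 0, so they meet at w = -4, -2.
For w in [-4, -2], t = 2*w^2 + 12*w + 16 is on the left; area = ∫[-4,-2] (-(2*w^2 + 12*w + 16)) dw = 8/3.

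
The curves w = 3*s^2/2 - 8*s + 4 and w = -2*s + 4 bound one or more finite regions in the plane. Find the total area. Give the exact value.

Set the curves equal: 3*s^2/2 - 8*s + 4 = -2*s + 4, so 3*s^2/2 - 6*s = 0, which factors as 3*s*(s - 4)/2 = 0. The curves meet at s = 0, 4.
On [0, 4], w = -2*s + 4 is on top; that piece has area ∫[0,4] (-(3*s^2/2 - 6*s)) ds = 16.

16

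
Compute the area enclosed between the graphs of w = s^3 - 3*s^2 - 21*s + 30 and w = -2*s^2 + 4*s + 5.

1012/3

Set the curves equal: s^3 - 3*s^2 - 21*s + 30 = -2*s^2 + 4*s + 5, so s^3 - s^2 - 25*s + 25 = 0, which factors as (s - 5)*(s - 1)*(s + 5) = 0. The curves meet at s = -5, 1, 5.
On [-5, 1], w = s^3 - 3*s^2 - 21*s + 30 is on top; that piece has area ∫[-5,1] (s^3 - s^2 - 25*s + 25) ds = 252.
On [1, 5], w = -2*s^2 + 4*s + 5 is on top; that piece has area ∫[1,5] (-(s^3 - s^2 - 25*s + 25)) ds = 256/3.
Total enclosed area = 252 + 256/3 = 1012/3.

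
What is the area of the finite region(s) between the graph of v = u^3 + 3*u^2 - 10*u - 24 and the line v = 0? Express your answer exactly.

407/4

The curve meets the u-axis where u^3 + 3*u^2 - 10*u - 24 = 0, i.e. (u - 3)*(u + 2)*(u + 4) = 0, at u = -4, -2, 3.
On [-4, -2] the curve lies above the axis; ∫[-4,-2] (u^3 + 3*u^2 - 10*u - 24) du = 8, giving area 8.
On [-2, 3] the curve lies below the axis; ∫[-2,3] (u^3 + 3*u^2 - 10*u - 24) du = -375/4, giving area 375/4.
Total area = 8 + 375/4 = 407/4.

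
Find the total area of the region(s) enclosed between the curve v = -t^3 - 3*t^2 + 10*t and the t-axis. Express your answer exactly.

407/4

The curve meets the t-axis where -t^3 - 3*t^2 + 10*t = 0, i.e. -t*(t - 2)*(t + 5) = 0, at t = -5, 0, 2.
On [-5, 0] the curve lies below the axis; ∫[-5,0] (-t^3 - 3*t^2 + 10*t) dt = -375/4, giving area 375/4.
On [0, 2] the curve lies above the axis; ∫[0,2] (-t^3 - 3*t^2 + 10*t) dt = 8, giving area 8.
Total area = 375/4 + 8 = 407/4.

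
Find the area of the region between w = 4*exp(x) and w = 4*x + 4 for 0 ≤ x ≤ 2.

-20 + 4*exp(2)

On [0, 2], (4*exp(x)) - (4*x + 4) = -4*x + 4*exp(x) - 4 is ≥ 0 throughout, so the area is a single integral of |-4*x + 4*exp(x) - 4|.
∫[0,2] (-4*x + 4*exp(x) - 4) dx = -20 + 4*exp(2).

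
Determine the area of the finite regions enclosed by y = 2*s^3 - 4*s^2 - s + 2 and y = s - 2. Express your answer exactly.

Set the curves equal: 2*s^3 - 4*s^2 - s + 2 = s - 2, so 2*s^3 - 4*s^2 - 2*s + 4 = 0, which factors as 2*(s - 2)*(s - 1)*(s + 1) = 0. The curves meet at s = -1, 1, 2.
On [-1, 1], y = 2*s^3 - 4*s^2 - s + 2 is on top; that piece has area ∫[-1,1] (2*s^3 - 4*s^2 - 2*s + 4) ds = 16/3.
On [1, 2], y = s - 2 is on top; that piece has area ∫[1,2] (-(2*s^3 - 4*s^2 - 2*s + 4)) ds = 5/6.
Total enclosed area = 16/3 + 5/6 = 37/6.

37/6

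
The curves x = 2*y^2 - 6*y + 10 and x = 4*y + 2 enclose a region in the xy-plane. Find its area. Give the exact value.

Both boundary curves give x as a function of y, so integrate with respect to y. Setting them equal: 2*y^2 - 10*y + 8 = 0, i.e. 2*(y - 4)*(y - 1) = 0, so they meet at y = 1, 4.
For y in [1, 4], x = 2*y^2 - 6*y + 10 is on the left; area = ∫[1,4] (-(2*y^2 - 10*y + 8)) dy = 9.

9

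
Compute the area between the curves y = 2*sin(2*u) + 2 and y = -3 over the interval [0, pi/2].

On [0, pi/2], (2*sin(2*u) + 2) - (-3) = 2*sin(2*u) + 5 is ≥ 0 throughout, so the area is a single integral of |2*sin(2*u) + 5|.
∫[0,pi/2] (2*sin(2*u) + 5) du = 2 + 5*pi/2.

2 + 5*pi/2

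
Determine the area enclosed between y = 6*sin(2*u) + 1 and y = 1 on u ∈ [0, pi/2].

On [0, pi/2], (6*sin(2*u) + 1) - (1) = 6*sin(2*u) is ≥ 0 throughout, so the area is a single integral of |6*sin(2*u)|.
∫[0,pi/2] (6*sin(2*u)) du = 6.

6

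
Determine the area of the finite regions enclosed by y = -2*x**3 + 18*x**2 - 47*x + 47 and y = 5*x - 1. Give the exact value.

Set the curves equal: -2*x**3 + 18*x**2 - 47*x + 47 = 5*x - 1, so -2*x**3 + 18*x**2 - 52*x + 48 = 0, which factors as -2*(x - 4)*(x - 3)*(x - 2) = 0. The curves meet at x = 2, 3, 4.
On [2, 3], y = 5*x - 1 is on top; that piece has area ∫[2,3] (-(-2*x**3 + 18*x**2 - 52*x + 48)) dx = 1/2.
On [3, 4], y = -2*x**3 + 18*x**2 - 47*x + 47 is on top; that piece has area ∫[3,4] (-2*x**3 + 18*x**2 - 52*x + 48) dx = 1/2.
Total enclosed area = 1/2 + 1/2 = 1.

1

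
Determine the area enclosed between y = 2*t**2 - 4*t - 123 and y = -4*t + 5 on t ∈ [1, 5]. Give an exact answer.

1288/3

On [1, 5], (2*t**2 - 4*t - 123) - (-4*t + 5) = 2*t**2 - 128 is ≤ 0 throughout, so the area is a single integral of |2*t**2 - 128|.
∫[1,5] (2*t**2 - 128) dt = -1288/3; the area of that piece is 1288/3.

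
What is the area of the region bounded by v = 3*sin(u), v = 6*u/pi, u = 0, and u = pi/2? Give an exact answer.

3 - 3*pi/4

On [0, pi/2], (3*sin(u)) - (6*u/pi) = -6*u/pi + 3*sin(u) is ≥ 0 throughout, so the area is a single integral of |-6*u/pi + 3*sin(u)|.
∫[0,pi/2] (-6*u/pi + 3*sin(u)) du = 3 - 3*pi/4.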